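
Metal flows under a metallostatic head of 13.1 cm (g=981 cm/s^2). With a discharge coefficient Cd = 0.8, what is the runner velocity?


Formula: v = Cd * sqrt(2 * g * h)  (Torricelli with discharge coefficient)
2*g*h = 2 * 981 * 13.1 = 25702.2 cm^2/s^2
sqrt(25702.2) = 160.31906 cm/s
v = 0.8 * 160.31906 = 128.2552 cm/s


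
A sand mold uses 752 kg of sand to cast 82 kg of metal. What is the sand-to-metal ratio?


Formula: Sand-to-Metal Ratio = W_sand / W_metal
Ratio = 752 kg / 82 kg = 9.1707

Final answer: 9.1707


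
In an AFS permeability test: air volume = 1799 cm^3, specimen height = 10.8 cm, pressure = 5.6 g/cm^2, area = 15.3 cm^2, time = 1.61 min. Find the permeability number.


Formula: Permeability Number P = (V * H) / (p * A * t)
Numerator: V * H = 1799 * 10.8 = 19429.2
Denominator: p * A * t = 5.6 * 15.3 * 1.61 = 137.9448
P = 19429.2 / 137.9448 = 140.8476

Final answer: 140.8476


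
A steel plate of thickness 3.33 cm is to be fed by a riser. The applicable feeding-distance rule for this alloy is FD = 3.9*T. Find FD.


Formula: FD = 3.9 * T  (riser feeding-distance rule)
FD = 3.9 * 3.33 cm = 12.9870 cm

12.9870 cm


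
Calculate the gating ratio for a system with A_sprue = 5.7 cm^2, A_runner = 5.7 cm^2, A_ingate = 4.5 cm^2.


Sprue:Runner:Ingate = 1 : 5.7/5.7 : 4.5/5.7 = 1:1.00:0.79

1:1.00:0.79


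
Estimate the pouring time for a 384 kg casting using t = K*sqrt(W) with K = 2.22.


Formula: t = K * sqrt(W)
sqrt(W) = sqrt(384) = 19.59592
t = 2.22 * 19.59592 = 43.5029 s

Answer: 43.5029 s


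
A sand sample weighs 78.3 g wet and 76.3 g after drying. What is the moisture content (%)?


Formula: MC = (W_wet - W_dry) / W_wet * 100
Water mass = 78.3 - 76.3 = 2.0 g
MC = 2.0 / 78.3 * 100 = 2.5543%

2.5543%


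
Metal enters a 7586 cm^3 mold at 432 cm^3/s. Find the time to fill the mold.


Formula: t_fill = V_mold / Q_flow
t = 7586 cm^3 / 432 cm^3/s = 17.5602 s

Answer: 17.5602 s


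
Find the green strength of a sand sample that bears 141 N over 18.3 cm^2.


Formula: Compressive Strength = Force / Area
Strength = 141 N / 18.3 cm^2 = 7.7049 N/cm^2

Answer: 7.7049 N/cm^2


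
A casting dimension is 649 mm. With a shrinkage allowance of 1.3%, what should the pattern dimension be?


Formula: L_pattern = L_casting * (1 + shrinkage_rate/100)
Shrinkage factor = 1 + 1.3/100 = 1.013
L_pattern = 649 mm * 1.013 = 657.4370 mm

Final answer: 657.4370 mm


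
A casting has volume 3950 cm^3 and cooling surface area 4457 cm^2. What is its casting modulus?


Formula: Casting Modulus M = V / A
M = 3950 cm^3 / 4457 cm^2 = 0.8862 cm

Answer: 0.8862 cm


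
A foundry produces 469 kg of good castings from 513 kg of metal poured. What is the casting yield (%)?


Formula: Casting Yield = (W_good / W_total) * 100
Yield = (469 kg / 513 kg) * 100 = 91.4230%


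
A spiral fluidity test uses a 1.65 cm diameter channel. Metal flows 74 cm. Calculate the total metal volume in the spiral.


Formula: V = pi * (d/2)^2 * L  (cylinder volume)
Radius = 1.65/2 = 0.825 cm
V = pi * 0.825^2 * 74 = 158.2302 cm^3


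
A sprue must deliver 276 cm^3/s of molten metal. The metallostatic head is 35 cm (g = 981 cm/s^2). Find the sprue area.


Formula: v = sqrt(2*g*h), A = Q/v
Velocity: v = sqrt(2 * 981 * 35) = sqrt(68670) = 262.0496 cm/s
Sprue area: A = Q / v = 276 / 262.0496 = 1.0532 cm^2

Answer: 1.0532 cm^2


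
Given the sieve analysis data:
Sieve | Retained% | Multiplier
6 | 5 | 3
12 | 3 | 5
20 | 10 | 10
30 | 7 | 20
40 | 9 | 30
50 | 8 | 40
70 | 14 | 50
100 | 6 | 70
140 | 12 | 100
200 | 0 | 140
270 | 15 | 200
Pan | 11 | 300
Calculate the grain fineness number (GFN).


Formula: GFN = sum(pct * multiplier) / sum(pct)
sum(pct * multiplier) = 9480
sum(pct) = 100
GFN = 9480 / 100 = 94.80

Answer: 94.80


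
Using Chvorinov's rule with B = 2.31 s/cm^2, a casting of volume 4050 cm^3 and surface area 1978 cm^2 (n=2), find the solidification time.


Formula: t_s = B * (V/A)^n  (Chvorinov's rule, n=2)
Modulus M = V/A = 4050/1978 = 2.047523 cm
M^2 = 2.047523^2 = 4.192350 cm^2
t_s = 2.31 * 4.192350 = 9.6843 s


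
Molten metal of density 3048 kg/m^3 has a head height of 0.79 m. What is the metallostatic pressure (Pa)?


Formula: P = rho * g * h
rho * g = 3048 * 9.81 = 29900.88 N/m^3
P = 29900.88 * 0.79 = 23621.6952 Pa

Final answer: 23621.6952 Pa


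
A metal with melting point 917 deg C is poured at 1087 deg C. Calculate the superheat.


Formula: Superheat = T_pour - T_melt
Superheat = 1087 - 917 = 170 deg C

170 deg C


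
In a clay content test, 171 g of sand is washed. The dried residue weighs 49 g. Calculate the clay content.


Formula: Clay% = (W_total - W_washed) / W_total * 100
Clay mass = 171 - 49 = 122 g
Clay% = 122 / 171 * 100 = 71.3450%

Final answer: 71.3450%


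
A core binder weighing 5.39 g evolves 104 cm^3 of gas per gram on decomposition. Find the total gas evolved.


Formula: V_gas = W_binder * gas_evolution_rate
V = 5.39 g * 104 cm^3/g = 560.5600 cm^3

Answer: 560.5600 cm^3


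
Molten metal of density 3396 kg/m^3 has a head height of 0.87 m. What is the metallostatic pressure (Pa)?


Formula: P = rho * g * h
rho * g = 3396 * 9.81 = 33314.76 N/m^3
P = 33314.76 * 0.87 = 28983.8412 Pa

Final answer: 28983.8412 Pa


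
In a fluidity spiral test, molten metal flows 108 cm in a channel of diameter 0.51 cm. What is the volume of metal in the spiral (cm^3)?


Formula: V = pi * (d/2)^2 * L  (cylinder volume)
Radius = 0.51/2 = 0.255 cm
V = pi * 0.255^2 * 108 = 22.0625 cm^3


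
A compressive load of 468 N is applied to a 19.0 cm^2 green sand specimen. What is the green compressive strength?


Formula: Compressive Strength = Force / Area
Strength = 468 N / 19.0 cm^2 = 24.6316 N/cm^2

24.6316 N/cm^2


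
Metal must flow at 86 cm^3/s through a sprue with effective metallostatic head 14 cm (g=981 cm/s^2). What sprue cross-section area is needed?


Formula: v = sqrt(2*g*h), A = Q/v
Velocity: v = sqrt(2 * 981 * 14) = sqrt(27468) = 165.7347 cm/s
Sprue area: A = Q / v = 86 / 165.7347 = 0.5189 cm^2


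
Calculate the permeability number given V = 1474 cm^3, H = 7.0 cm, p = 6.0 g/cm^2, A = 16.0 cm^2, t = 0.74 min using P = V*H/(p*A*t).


Formula: Permeability Number P = (V * H) / (p * A * t)
Numerator: V * H = 1474 * 7.0 = 10318.0
Denominator: p * A * t = 6.0 * 16.0 * 0.74 = 71.04
P = 10318.0 / 71.04 = 145.2421

Answer: 145.2421


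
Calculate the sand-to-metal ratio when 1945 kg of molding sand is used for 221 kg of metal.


Formula: Sand-to-Metal Ratio = W_sand / W_metal
Ratio = 1945 kg / 221 kg = 8.8009

Final answer: 8.8009


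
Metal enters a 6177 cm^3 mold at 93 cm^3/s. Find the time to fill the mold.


Formula: t_fill = V_mold / Q_flow
t = 6177 cm^3 / 93 cm^3/s = 66.4194 s


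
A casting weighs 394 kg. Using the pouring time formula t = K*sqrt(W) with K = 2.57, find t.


Formula: t = K * sqrt(W)
sqrt(W) = sqrt(394) = 19.84943
t = 2.57 * 19.84943 = 51.0130 s

Answer: 51.0130 s


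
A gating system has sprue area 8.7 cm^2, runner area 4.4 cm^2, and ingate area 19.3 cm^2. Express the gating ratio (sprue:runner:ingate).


Sprue:Runner:Ingate = 1 : 4.4/8.7 : 19.3/8.7 = 1:0.51:2.22

1:0.51:2.22


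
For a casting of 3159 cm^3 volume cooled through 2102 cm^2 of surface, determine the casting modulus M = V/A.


Formula: Casting Modulus M = V / A
M = 3159 cm^3 / 2102 cm^2 = 1.5029 cm

Final answer: 1.5029 cm


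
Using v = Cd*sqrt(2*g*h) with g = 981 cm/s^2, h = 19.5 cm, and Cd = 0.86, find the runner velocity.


Formula: v = Cd * sqrt(2 * g * h)  (Torricelli with discharge coefficient)
2*g*h = 2 * 981 * 19.5 = 38259.0 cm^2/s^2
sqrt(38259.0) = 195.59908 cm/s
v = 0.86 * 195.59908 = 168.2152 cm/s


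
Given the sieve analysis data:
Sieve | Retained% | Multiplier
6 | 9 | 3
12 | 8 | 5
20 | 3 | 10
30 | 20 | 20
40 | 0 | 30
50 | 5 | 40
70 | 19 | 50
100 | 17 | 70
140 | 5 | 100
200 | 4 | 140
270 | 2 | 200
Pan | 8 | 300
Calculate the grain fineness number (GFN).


Formula: GFN = sum(pct * multiplier) / sum(pct)
sum(pct * multiplier) = 6697
sum(pct) = 100
GFN = 6697 / 100 = 66.97

Final answer: 66.97


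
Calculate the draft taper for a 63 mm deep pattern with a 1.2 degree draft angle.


Formula: taper = depth * tan(draft_angle)
tan(1.2 deg) = 0.0209470
taper = 63 mm * 0.0209470 = 1.3197 mm

Final answer: 1.3197 mm


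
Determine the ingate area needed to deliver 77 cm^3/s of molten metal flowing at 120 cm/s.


Formula: A_ingate = Q / v  (continuity equation)
A = 77 cm^3/s / 120 cm/s = 0.6417 cm^2

Final answer: 0.6417 cm^2


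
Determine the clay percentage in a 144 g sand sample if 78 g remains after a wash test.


Formula: Clay% = (W_total - W_washed) / W_total * 100
Clay mass = 144 - 78 = 66 g
Clay% = 66 / 144 * 100 = 45.8333%


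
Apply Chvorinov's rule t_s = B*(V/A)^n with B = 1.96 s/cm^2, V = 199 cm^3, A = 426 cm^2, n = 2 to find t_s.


Formula: t_s = B * (V/A)^n  (Chvorinov's rule, n=2)
Modulus M = V/A = 199/426 = 0.467136 cm
M^2 = 0.467136^2 = 0.218216 cm^2
t_s = 1.96 * 0.218216 = 0.4277 s


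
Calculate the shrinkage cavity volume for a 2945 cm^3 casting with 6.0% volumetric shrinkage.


Formula: V_shrink = V_casting * shrinkage_pct / 100
V_shrink = 2945 cm^3 * 6.0 / 100 = 176.7000 cm^3


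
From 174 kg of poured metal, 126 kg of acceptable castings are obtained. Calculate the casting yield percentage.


Formula: Casting Yield = (W_good / W_total) * 100
Yield = (126 kg / 174 kg) * 100 = 72.4138%

Final answer: 72.4138%


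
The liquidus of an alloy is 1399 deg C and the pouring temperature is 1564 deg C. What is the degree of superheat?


Formula: Superheat = T_pour - T_melt
Superheat = 1564 - 1399 = 165 deg C

Answer: 165 deg C


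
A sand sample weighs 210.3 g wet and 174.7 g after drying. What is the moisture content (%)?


Formula: MC = (W_wet - W_dry) / W_wet * 100
Water mass = 210.3 - 174.7 = 35.6 g
MC = 35.6 / 210.3 * 100 = 16.9282%


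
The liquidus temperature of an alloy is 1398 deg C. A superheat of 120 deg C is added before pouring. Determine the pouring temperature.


Formula: T_pour = T_melt + Superheat
T_pour = 1398 + 120 = 1518 deg C


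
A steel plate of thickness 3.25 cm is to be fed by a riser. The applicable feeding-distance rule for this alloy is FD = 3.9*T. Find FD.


Formula: FD = 3.9 * T  (riser feeding-distance rule)
FD = 3.9 * 3.25 cm = 12.6750 cm


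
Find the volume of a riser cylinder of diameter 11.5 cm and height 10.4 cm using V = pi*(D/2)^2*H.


Formula: V = pi * (D/2)^2 * H  (cylinder volume)
Radius = D/2 = 11.5/2 = 5.75 cm
V = pi * 5.75^2 * 10.4 = 1080.2366 cm^3

1080.2366 cm^3


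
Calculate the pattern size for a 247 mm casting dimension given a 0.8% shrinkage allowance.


Formula: L_pattern = L_casting * (1 + shrinkage_rate/100)
Shrinkage factor = 1 + 0.8/100 = 1.008
L_pattern = 247 mm * 1.008 = 248.9760 mm

Final answer: 248.9760 mm


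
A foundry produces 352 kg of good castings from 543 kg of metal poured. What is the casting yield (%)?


Formula: Casting Yield = (W_good / W_total) * 100
Yield = (352 kg / 543 kg) * 100 = 64.8250%

Final answer: 64.8250%


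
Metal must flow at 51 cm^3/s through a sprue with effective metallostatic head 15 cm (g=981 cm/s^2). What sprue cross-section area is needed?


Formula: v = sqrt(2*g*h), A = Q/v
Velocity: v = sqrt(2 * 981 * 15) = sqrt(29430) = 171.5517 cm/s
Sprue area: A = Q / v = 51 / 171.5517 = 0.2973 cm^2

Final answer: 0.2973 cm^2


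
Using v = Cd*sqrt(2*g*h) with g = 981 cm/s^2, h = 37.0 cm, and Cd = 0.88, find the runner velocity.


Formula: v = Cd * sqrt(2 * g * h)  (Torricelli with discharge coefficient)
2*g*h = 2 * 981 * 37.0 = 72594.0 cm^2/s^2
sqrt(72594.0) = 269.43274 cm/s
v = 0.88 * 269.43274 = 237.1008 cm/s

237.1008 cm/s


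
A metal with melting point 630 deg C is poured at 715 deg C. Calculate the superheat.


Formula: Superheat = T_pour - T_melt
Superheat = 715 - 630 = 85 deg C

Final answer: 85 deg C


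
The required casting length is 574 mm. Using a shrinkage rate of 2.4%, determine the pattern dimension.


Formula: L_pattern = L_casting * (1 + shrinkage_rate/100)
Shrinkage factor = 1 + 2.4/100 = 1.024
L_pattern = 574 mm * 1.024 = 587.7760 mm

Final answer: 587.7760 mm


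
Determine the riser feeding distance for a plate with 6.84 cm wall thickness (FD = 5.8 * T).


Formula: FD = 5.8 * T  (riser feeding-distance rule)
FD = 5.8 * 6.84 cm = 39.6720 cm

Answer: 39.6720 cm


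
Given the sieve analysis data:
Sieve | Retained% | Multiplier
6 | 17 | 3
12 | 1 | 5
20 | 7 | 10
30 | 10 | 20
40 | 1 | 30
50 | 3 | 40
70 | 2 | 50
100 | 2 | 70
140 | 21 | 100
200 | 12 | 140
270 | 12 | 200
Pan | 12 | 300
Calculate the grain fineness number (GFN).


Formula: GFN = sum(pct * multiplier) / sum(pct)
sum(pct * multiplier) = 10496
sum(pct) = 100
GFN = 10496 / 100 = 104.96


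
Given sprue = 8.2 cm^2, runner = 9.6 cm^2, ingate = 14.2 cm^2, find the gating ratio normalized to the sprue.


Sprue:Runner:Ingate = 1 : 9.6/8.2 : 14.2/8.2 = 1:1.17:1.73

Final answer: 1:1.17:1.73


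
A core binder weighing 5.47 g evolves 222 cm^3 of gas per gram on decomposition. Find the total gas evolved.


Formula: V_gas = W_binder * gas_evolution_rate
V = 5.47 g * 222 cm^3/g = 1214.3400 cm^3


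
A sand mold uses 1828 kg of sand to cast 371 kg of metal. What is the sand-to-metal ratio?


Formula: Sand-to-Metal Ratio = W_sand / W_metal
Ratio = 1828 kg / 371 kg = 4.9272

Final answer: 4.9272


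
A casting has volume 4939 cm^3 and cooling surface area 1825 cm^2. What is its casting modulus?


Formula: Casting Modulus M = V / A
M = 4939 cm^3 / 1825 cm^2 = 2.7063 cm

2.7063 cm


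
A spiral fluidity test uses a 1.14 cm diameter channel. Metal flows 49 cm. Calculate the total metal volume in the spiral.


Formula: V = pi * (d/2)^2 * L  (cylinder volume)
Radius = 1.14/2 = 0.57 cm
V = pi * 0.57^2 * 49 = 50.0145 cm^3


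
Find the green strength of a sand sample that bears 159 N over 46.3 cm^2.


Formula: Compressive Strength = Force / Area
Strength = 159 N / 46.3 cm^2 = 3.4341 N/cm^2

Final answer: 3.4341 N/cm^2


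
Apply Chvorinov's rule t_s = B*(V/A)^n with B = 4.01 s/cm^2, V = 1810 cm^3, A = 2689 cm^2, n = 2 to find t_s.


Formula: t_s = B * (V/A)^n  (Chvorinov's rule, n=2)
Modulus M = V/A = 1810/2689 = 0.673113 cm
M^2 = 0.673113^2 = 0.453081 cm^2
t_s = 4.01 * 0.453081 = 1.8169 s


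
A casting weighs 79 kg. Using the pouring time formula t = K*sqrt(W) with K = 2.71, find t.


Formula: t = K * sqrt(W)
sqrt(W) = sqrt(79) = 8.88819
t = 2.71 * 8.88819 = 24.0870 s

Final answer: 24.0870 s


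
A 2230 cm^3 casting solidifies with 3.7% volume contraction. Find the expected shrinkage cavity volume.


Formula: V_shrink = V_casting * shrinkage_pct / 100
V_shrink = 2230 cm^3 * 3.7 / 100 = 82.5100 cm^3

Answer: 82.5100 cm^3


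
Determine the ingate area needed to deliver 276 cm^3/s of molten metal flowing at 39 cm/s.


Formula: A_ingate = Q / v  (continuity equation)
A = 276 cm^3/s / 39 cm/s = 7.0769 cm^2

Final answer: 7.0769 cm^2


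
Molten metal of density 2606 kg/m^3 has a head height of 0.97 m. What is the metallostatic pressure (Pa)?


Formula: P = rho * g * h
rho * g = 2606 * 9.81 = 25564.86 N/m^3
P = 25564.86 * 0.97 = 24797.9142 Pa

Final answer: 24797.9142 Pa


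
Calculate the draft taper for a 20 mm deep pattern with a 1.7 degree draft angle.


Formula: taper = depth * tan(draft_angle)
tan(1.7 deg) = 0.0296793
taper = 20 mm * 0.0296793 = 0.5936 mm

0.5936 mm


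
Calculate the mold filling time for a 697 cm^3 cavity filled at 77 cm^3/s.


Formula: t_fill = V_mold / Q_flow
t = 697 cm^3 / 77 cm^3/s = 9.0519 s

Final answer: 9.0519 s


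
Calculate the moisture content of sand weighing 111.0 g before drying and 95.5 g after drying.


Formula: MC = (W_wet - W_dry) / W_wet * 100
Water mass = 111.0 - 95.5 = 15.5 g
MC = 15.5 / 111.0 * 100 = 13.9640%

Answer: 13.9640%


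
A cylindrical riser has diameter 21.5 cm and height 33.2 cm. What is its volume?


Formula: V = pi * (D/2)^2 * H  (cylinder volume)
Radius = D/2 = 21.5/2 = 10.75 cm
V = pi * 10.75^2 * 33.2 = 12053.2700 cm^3


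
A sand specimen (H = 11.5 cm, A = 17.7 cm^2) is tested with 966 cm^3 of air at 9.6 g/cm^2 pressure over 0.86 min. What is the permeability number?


Formula: Permeability Number P = (V * H) / (p * A * t)
Numerator: V * H = 966 * 11.5 = 11109.0
Denominator: p * A * t = 9.6 * 17.7 * 0.86 = 146.1312
P = 11109.0 / 146.1312 = 76.0207

Answer: 76.0207


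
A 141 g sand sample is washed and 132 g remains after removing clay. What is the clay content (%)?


Formula: Clay% = (W_total - W_washed) / W_total * 100
Clay mass = 141 - 132 = 9 g
Clay% = 9 / 141 * 100 = 6.3830%

Final answer: 6.3830%


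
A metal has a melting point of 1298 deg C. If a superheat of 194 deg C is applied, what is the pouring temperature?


Formula: T_pour = T_melt + Superheat
T_pour = 1298 + 194 = 1492 deg C

Final answer: 1492 deg C


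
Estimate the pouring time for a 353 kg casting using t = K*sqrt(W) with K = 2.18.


Formula: t = K * sqrt(W)
sqrt(W) = sqrt(353) = 18.78829
t = 2.18 * 18.78829 = 40.9585 s


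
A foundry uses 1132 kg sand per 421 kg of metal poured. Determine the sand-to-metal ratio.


Formula: Sand-to-Metal Ratio = W_sand / W_metal
Ratio = 1132 kg / 421 kg = 2.6888

Answer: 2.6888


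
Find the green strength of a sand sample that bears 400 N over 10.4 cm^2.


Formula: Compressive Strength = Force / Area
Strength = 400 N / 10.4 cm^2 = 38.4615 N/cm^2

Final answer: 38.4615 N/cm^2


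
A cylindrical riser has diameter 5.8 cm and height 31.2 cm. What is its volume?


Formula: V = pi * (D/2)^2 * H  (cylinder volume)
Radius = D/2 = 5.8/2 = 2.9 cm
V = pi * 2.9^2 * 31.2 = 824.3288 cm^3


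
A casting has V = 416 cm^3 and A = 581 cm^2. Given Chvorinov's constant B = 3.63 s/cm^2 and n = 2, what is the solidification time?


Formula: t_s = B * (V/A)^n  (Chvorinov's rule, n=2)
Modulus M = V/A = 416/581 = 0.716007 cm
M^2 = 0.716007^2 = 0.512666 cm^2
t_s = 3.63 * 0.512666 = 1.8610 s

Answer: 1.8610 s


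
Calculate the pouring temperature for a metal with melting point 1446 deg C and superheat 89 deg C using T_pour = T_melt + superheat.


Formula: T_pour = T_melt + Superheat
T_pour = 1446 + 89 = 1535 deg C

1535 deg C


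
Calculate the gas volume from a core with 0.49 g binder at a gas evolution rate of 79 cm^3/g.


Formula: V_gas = W_binder * gas_evolution_rate
V = 0.49 g * 79 cm^3/g = 38.7100 cm^3


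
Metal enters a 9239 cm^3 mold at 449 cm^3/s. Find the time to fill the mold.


Formula: t_fill = V_mold / Q_flow
t = 9239 cm^3 / 449 cm^3/s = 20.5768 s

20.5768 s


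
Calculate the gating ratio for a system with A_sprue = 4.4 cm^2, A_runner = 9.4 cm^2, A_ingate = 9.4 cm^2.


Sprue:Runner:Ingate = 1 : 9.4/4.4 : 9.4/4.4 = 1:2.14:2.14

Final answer: 1:2.14:2.14


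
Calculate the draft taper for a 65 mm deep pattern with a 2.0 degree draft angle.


Formula: taper = depth * tan(draft_angle)
tan(2.0 deg) = 0.0349208
taper = 65 mm * 0.0349208 = 2.2699 mm

2.2699 mm


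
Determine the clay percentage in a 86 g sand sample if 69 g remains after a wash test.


Formula: Clay% = (W_total - W_washed) / W_total * 100
Clay mass = 86 - 69 = 17 g
Clay% = 17 / 86 * 100 = 19.7674%

Answer: 19.7674%


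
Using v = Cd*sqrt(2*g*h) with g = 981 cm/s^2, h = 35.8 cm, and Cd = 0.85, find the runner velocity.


Formula: v = Cd * sqrt(2 * g * h)  (Torricelli with discharge coefficient)
2*g*h = 2 * 981 * 35.8 = 70239.6 cm^2/s^2
sqrt(70239.6) = 265.02755 cm/s
v = 0.85 * 265.02755 = 225.2734 cm/s


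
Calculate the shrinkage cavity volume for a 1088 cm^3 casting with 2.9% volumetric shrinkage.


Formula: V_shrink = V_casting * shrinkage_pct / 100
V_shrink = 1088 cm^3 * 2.9 / 100 = 31.5520 cm^3

Final answer: 31.5520 cm^3


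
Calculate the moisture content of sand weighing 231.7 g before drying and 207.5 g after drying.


Formula: MC = (W_wet - W_dry) / W_wet * 100
Water mass = 231.7 - 207.5 = 24.2 g
MC = 24.2 / 231.7 * 100 = 10.4445%

10.4445%


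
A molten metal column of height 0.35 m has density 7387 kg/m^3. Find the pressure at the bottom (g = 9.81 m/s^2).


Formula: P = rho * g * h
rho * g = 7387 * 9.81 = 72466.47 N/m^3
P = 72466.47 * 0.35 = 25363.2645 Pa


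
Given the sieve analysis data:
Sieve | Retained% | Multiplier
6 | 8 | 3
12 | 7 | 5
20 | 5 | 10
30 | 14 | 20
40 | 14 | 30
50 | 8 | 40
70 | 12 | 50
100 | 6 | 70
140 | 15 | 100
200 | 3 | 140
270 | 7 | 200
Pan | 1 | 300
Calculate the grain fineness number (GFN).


Formula: GFN = sum(pct * multiplier) / sum(pct)
sum(pct * multiplier) = 5769
sum(pct) = 100
GFN = 5769 / 100 = 57.69


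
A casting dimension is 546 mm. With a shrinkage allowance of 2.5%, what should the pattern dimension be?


Formula: L_pattern = L_casting * (1 + shrinkage_rate/100)
Shrinkage factor = 1 + 2.5/100 = 1.025
L_pattern = 546 mm * 1.025 = 559.6500 mm

Answer: 559.6500 mm


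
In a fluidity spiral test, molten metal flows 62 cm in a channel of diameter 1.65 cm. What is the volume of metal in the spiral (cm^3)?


Formula: V = pi * (d/2)^2 * L  (cylinder volume)
Radius = 1.65/2 = 0.825 cm
V = pi * 0.825^2 * 62 = 132.5713 cm^3

132.5713 cm^3


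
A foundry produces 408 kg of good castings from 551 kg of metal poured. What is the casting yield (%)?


Formula: Casting Yield = (W_good / W_total) * 100
Yield = (408 kg / 551 kg) * 100 = 74.0472%

Final answer: 74.0472%


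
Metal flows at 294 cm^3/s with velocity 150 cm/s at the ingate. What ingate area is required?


Formula: A_ingate = Q / v  (continuity equation)
A = 294 cm^3/s / 150 cm/s = 1.9600 cm^2

Answer: 1.9600 cm^2


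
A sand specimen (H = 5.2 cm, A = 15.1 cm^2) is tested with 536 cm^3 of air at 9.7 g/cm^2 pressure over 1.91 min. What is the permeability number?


Formula: Permeability Number P = (V * H) / (p * A * t)
Numerator: V * H = 536 * 5.2 = 2787.2
Denominator: p * A * t = 9.7 * 15.1 * 1.91 = 279.7577
P = 2787.2 / 279.7577 = 9.9629

Answer: 9.9629


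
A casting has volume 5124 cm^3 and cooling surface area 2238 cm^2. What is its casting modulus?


Formula: Casting Modulus M = V / A
M = 5124 cm^3 / 2238 cm^2 = 2.2895 cm

Final answer: 2.2895 cm


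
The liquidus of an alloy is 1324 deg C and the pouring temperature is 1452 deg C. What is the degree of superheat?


Formula: Superheat = T_pour - T_melt
Superheat = 1452 - 1324 = 128 deg C

Final answer: 128 deg C


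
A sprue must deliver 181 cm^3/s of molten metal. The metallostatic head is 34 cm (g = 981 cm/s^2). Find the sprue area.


Formula: v = sqrt(2*g*h), A = Q/v
Velocity: v = sqrt(2 * 981 * 34) = sqrt(66708) = 258.2789 cm/s
Sprue area: A = Q / v = 181 / 258.2789 = 0.7008 cm^2

Answer: 0.7008 cm^2


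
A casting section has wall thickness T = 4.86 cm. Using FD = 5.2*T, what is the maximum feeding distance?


Formula: FD = 5.2 * T  (riser feeding-distance rule)
FD = 5.2 * 4.86 cm = 25.2720 cm


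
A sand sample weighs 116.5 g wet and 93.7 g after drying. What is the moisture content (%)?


Formula: MC = (W_wet - W_dry) / W_wet * 100
Water mass = 116.5 - 93.7 = 22.8 g
MC = 22.8 / 116.5 * 100 = 19.5708%

Final answer: 19.5708%


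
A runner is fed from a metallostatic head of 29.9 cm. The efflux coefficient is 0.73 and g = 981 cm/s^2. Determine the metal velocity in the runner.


Formula: v = Cd * sqrt(2 * g * h)  (Torricelli with discharge coefficient)
2*g*h = 2 * 981 * 29.9 = 58663.8 cm^2/s^2
sqrt(58663.8) = 242.20611 cm/s
v = 0.73 * 242.20611 = 176.8105 cm/s

176.8105 cm/s


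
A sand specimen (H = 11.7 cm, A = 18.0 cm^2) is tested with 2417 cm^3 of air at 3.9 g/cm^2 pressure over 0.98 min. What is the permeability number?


Formula: Permeability Number P = (V * H) / (p * A * t)
Numerator: V * H = 2417 * 11.7 = 28278.9
Denominator: p * A * t = 3.9 * 18.0 * 0.98 = 68.796
P = 28278.9 / 68.796 = 411.0544

Final answer: 411.0544


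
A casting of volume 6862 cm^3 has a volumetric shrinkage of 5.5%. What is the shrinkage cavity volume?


Formula: V_shrink = V_casting * shrinkage_pct / 100
V_shrink = 6862 cm^3 * 5.5 / 100 = 377.4100 cm^3

377.4100 cm^3


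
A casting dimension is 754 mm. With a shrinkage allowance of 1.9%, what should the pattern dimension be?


Formula: L_pattern = L_casting * (1 + shrinkage_rate/100)
Shrinkage factor = 1 + 1.9/100 = 1.019
L_pattern = 754 mm * 1.019 = 768.3260 mm

Final answer: 768.3260 mm


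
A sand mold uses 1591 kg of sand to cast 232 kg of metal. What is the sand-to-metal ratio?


Formula: Sand-to-Metal Ratio = W_sand / W_metal
Ratio = 1591 kg / 232 kg = 6.8578

Final answer: 6.8578


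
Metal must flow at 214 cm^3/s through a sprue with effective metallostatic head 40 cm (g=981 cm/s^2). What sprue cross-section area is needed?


Formula: v = sqrt(2*g*h), A = Q/v
Velocity: v = sqrt(2 * 981 * 40) = sqrt(78480) = 280.1428 cm/s
Sprue area: A = Q / v = 214 / 280.1428 = 0.7639 cm^2

Final answer: 0.7639 cm^2


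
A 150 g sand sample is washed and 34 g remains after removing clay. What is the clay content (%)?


Formula: Clay% = (W_total - W_washed) / W_total * 100
Clay mass = 150 - 34 = 116 g
Clay% = 116 / 150 * 100 = 77.3333%

Final answer: 77.3333%


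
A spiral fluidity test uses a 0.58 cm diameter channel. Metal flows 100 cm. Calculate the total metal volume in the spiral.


Formula: V = pi * (d/2)^2 * L  (cylinder volume)
Radius = 0.58/2 = 0.29 cm
V = pi * 0.29^2 * 100 = 26.4208 cm^3

Answer: 26.4208 cm^3


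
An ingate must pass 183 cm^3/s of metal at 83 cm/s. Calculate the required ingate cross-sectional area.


Formula: A_ingate = Q / v  (continuity equation)
A = 183 cm^3/s / 83 cm/s = 2.2048 cm^2


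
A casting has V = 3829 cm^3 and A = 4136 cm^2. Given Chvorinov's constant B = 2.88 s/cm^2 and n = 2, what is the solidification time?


Formula: t_s = B * (V/A)^n  (Chvorinov's rule, n=2)
Modulus M = V/A = 3829/4136 = 0.925774 cm
M^2 = 0.925774^2 = 0.857057 cm^2
t_s = 2.88 * 0.857057 = 2.4683 s


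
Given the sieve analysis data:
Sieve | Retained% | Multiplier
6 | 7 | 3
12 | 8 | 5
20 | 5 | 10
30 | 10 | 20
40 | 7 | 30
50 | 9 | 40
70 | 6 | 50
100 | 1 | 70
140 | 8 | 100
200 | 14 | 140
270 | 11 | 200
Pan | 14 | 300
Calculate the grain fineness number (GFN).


Formula: GFN = sum(pct * multiplier) / sum(pct)
sum(pct * multiplier) = 10411
sum(pct) = 100
GFN = 10411 / 100 = 104.11

104.11


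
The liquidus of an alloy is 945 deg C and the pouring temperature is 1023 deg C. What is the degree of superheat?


Formula: Superheat = T_pour - T_melt
Superheat = 1023 - 945 = 78 deg C

78 deg C


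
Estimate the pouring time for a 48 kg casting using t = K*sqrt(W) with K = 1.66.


Formula: t = K * sqrt(W)
sqrt(W) = sqrt(48) = 6.92820
t = 1.66 * 6.92820 = 11.5008 s

Answer: 11.5008 s


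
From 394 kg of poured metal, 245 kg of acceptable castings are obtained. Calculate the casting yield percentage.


Formula: Casting Yield = (W_good / W_total) * 100
Yield = (245 kg / 394 kg) * 100 = 62.1827%

Final answer: 62.1827%


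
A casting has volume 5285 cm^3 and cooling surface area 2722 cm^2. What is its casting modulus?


Formula: Casting Modulus M = V / A
M = 5285 cm^3 / 2722 cm^2 = 1.9416 cm

Answer: 1.9416 cm


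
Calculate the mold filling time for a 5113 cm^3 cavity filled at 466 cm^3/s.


Formula: t_fill = V_mold / Q_flow
t = 5113 cm^3 / 466 cm^3/s = 10.9721 s


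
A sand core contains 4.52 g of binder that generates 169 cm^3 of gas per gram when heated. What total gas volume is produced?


Formula: V_gas = W_binder * gas_evolution_rate
V = 4.52 g * 169 cm^3/g = 763.8800 cm^3

Final answer: 763.8800 cm^3


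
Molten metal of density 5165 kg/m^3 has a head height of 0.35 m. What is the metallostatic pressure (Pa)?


Formula: P = rho * g * h
rho * g = 5165 * 9.81 = 50668.65 N/m^3
P = 50668.65 * 0.35 = 17734.0275 Pa


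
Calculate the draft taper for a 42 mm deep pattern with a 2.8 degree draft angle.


Formula: taper = depth * tan(draft_angle)
tan(2.8 deg) = 0.0489082
taper = 42 mm * 0.0489082 = 2.0541 mm


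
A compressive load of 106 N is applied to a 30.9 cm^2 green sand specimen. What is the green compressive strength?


Formula: Compressive Strength = Force / Area
Strength = 106 N / 30.9 cm^2 = 3.4304 N/cm^2

Final answer: 3.4304 N/cm^2


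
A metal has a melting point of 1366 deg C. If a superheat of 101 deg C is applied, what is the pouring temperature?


Formula: T_pour = T_melt + Superheat
T_pour = 1366 + 101 = 1467 deg C

Final answer: 1467 deg C


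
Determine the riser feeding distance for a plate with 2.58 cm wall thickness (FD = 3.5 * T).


Formula: FD = 3.5 * T  (riser feeding-distance rule)
FD = 3.5 * 2.58 cm = 9.0300 cm

9.0300 cm


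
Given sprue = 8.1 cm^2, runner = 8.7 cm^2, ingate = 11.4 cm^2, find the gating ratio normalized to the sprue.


Sprue:Runner:Ingate = 1 : 8.7/8.1 : 11.4/8.1 = 1:1.07:1.41

Final answer: 1:1.07:1.41


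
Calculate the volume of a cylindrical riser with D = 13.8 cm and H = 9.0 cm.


Formula: V = pi * (D/2)^2 * H  (cylinder volume)
Radius = D/2 = 13.8/2 = 6.9 cm
V = pi * 6.9^2 * 9.0 = 1346.1410 cm^3

1346.1410 cm^3


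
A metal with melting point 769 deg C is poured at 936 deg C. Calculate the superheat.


Formula: Superheat = T_pour - T_melt
Superheat = 936 - 769 = 167 deg C

167 deg C


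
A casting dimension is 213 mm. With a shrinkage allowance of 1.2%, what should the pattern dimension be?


Formula: L_pattern = L_casting * (1 + shrinkage_rate/100)
Shrinkage factor = 1 + 1.2/100 = 1.012
L_pattern = 213 mm * 1.012 = 215.5560 mm

Final answer: 215.5560 mm


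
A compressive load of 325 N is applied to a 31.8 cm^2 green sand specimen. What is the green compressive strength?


Formula: Compressive Strength = Force / Area
Strength = 325 N / 31.8 cm^2 = 10.2201 N/cm^2

Final answer: 10.2201 N/cm^2


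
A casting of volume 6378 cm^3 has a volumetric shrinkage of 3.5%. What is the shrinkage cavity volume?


Formula: V_shrink = V_casting * shrinkage_pct / 100
V_shrink = 6378 cm^3 * 3.5 / 100 = 223.2300 cm^3

223.2300 cm^3


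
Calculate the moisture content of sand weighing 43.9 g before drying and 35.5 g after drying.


Formula: MC = (W_wet - W_dry) / W_wet * 100
Water mass = 43.9 - 35.5 = 8.4 g
MC = 8.4 / 43.9 * 100 = 19.1344%

Final answer: 19.1344%


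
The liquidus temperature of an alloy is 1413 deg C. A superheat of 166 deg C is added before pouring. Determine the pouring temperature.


Formula: T_pour = T_melt + Superheat
T_pour = 1413 + 166 = 1579 deg C

1579 deg C


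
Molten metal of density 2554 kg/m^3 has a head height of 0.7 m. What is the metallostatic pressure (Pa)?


Formula: P = rho * g * h
rho * g = 2554 * 9.81 = 25054.74 N/m^3
P = 25054.74 * 0.7 = 17538.3180 Pa


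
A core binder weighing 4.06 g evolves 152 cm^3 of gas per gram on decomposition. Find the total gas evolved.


Formula: V_gas = W_binder * gas_evolution_rate
V = 4.06 g * 152 cm^3/g = 617.1200 cm^3

Final answer: 617.1200 cm^3


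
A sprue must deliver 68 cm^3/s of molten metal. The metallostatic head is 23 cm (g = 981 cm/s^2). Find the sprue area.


Formula: v = sqrt(2*g*h), A = Q/v
Velocity: v = sqrt(2 * 981 * 23) = sqrt(45126) = 212.4288 cm/s
Sprue area: A = Q / v = 68 / 212.4288 = 0.3201 cm^2

0.3201 cm^2


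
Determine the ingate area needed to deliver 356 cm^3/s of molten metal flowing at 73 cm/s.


Formula: A_ingate = Q / v  (continuity equation)
A = 356 cm^3/s / 73 cm/s = 4.8767 cm^2

4.8767 cm^2


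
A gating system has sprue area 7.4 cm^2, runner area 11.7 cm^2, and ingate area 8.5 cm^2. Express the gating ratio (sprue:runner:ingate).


Sprue:Runner:Ingate = 1 : 11.7/7.4 : 8.5/7.4 = 1:1.58:1.15

1:1.58:1.15


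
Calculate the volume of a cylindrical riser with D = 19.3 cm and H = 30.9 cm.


Formula: V = pi * (D/2)^2 * H  (cylinder volume)
Radius = D/2 = 19.3/2 = 9.65 cm
V = pi * 9.65^2 * 30.9 = 9039.8865 cm^3

9039.8865 cm^3


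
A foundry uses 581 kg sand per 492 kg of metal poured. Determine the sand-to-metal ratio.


Formula: Sand-to-Metal Ratio = W_sand / W_metal
Ratio = 581 kg / 492 kg = 1.1809

Final answer: 1.1809


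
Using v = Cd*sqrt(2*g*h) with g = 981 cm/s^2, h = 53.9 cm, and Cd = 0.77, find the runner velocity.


Formula: v = Cd * sqrt(2 * g * h)  (Torricelli with discharge coefficient)
2*g*h = 2 * 981 * 53.9 = 105751.8 cm^2/s^2
sqrt(105751.8) = 325.19502 cm/s
v = 0.77 * 325.19502 = 250.4002 cm/s

Final answer: 250.4002 cm/s


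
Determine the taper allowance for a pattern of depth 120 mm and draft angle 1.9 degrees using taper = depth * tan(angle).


Formula: taper = depth * tan(draft_angle)
tan(1.9 deg) = 0.0331734
taper = 120 mm * 0.0331734 = 3.9808 mm

3.9808 mm


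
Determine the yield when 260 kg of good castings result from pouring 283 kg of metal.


Formula: Casting Yield = (W_good / W_total) * 100
Yield = (260 kg / 283 kg) * 100 = 91.8728%

91.8728%


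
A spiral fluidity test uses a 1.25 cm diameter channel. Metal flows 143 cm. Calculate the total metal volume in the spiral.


Formula: V = pi * (d/2)^2 * L  (cylinder volume)
Radius = 1.25/2 = 0.625 cm
V = pi * 0.625^2 * 143 = 175.4874 cm^3


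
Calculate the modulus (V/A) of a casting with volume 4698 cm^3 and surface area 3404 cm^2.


Formula: Casting Modulus M = V / A
M = 4698 cm^3 / 3404 cm^2 = 1.3801 cm

Final answer: 1.3801 cm


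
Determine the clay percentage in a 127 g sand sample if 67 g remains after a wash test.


Formula: Clay% = (W_total - W_washed) / W_total * 100
Clay mass = 127 - 67 = 60 g
Clay% = 60 / 127 * 100 = 47.2441%

47.2441%


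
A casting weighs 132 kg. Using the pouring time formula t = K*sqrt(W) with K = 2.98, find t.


Formula: t = K * sqrt(W)
sqrt(W) = sqrt(132) = 11.48913
t = 2.98 * 11.48913 = 34.2376 s

34.2376 s


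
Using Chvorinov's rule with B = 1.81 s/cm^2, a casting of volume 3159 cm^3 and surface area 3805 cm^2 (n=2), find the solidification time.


Formula: t_s = B * (V/A)^n  (Chvorinov's rule, n=2)
Modulus M = V/A = 3159/3805 = 0.830223 cm
M^2 = 0.830223^2 = 0.689270 cm^2
t_s = 1.81 * 0.689270 = 1.2476 s

Answer: 1.2476 s


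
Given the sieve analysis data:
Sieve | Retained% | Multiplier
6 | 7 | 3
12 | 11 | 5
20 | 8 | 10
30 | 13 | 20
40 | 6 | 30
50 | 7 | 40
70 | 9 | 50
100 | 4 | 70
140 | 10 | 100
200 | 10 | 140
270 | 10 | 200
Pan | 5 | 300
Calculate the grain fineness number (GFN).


Formula: GFN = sum(pct * multiplier) / sum(pct)
sum(pct * multiplier) = 7506
sum(pct) = 100
GFN = 7506 / 100 = 75.06

Answer: 75.06


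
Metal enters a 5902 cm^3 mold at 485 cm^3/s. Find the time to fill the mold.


Formula: t_fill = V_mold / Q_flow
t = 5902 cm^3 / 485 cm^3/s = 12.1691 s

12.1691 s


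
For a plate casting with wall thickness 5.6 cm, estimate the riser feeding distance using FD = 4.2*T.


Formula: FD = 4.2 * T  (riser feeding-distance rule)
FD = 4.2 * 5.6 cm = 23.5200 cm


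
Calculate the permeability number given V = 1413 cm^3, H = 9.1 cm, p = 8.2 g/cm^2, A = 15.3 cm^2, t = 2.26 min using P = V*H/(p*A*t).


Formula: Permeability Number P = (V * H) / (p * A * t)
Numerator: V * H = 1413 * 9.1 = 12858.3
Denominator: p * A * t = 8.2 * 15.3 * 2.26 = 283.5396
P = 12858.3 / 283.5396 = 45.3492


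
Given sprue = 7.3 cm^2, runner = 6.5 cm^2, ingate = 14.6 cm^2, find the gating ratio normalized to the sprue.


Sprue:Runner:Ingate = 1 : 6.5/7.3 : 14.6/7.3 = 1:0.89:2.00

Final answer: 1:0.89:2.00


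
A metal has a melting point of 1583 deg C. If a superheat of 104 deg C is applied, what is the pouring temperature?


Formula: T_pour = T_melt + Superheat
T_pour = 1583 + 104 = 1687 deg C

Final answer: 1687 deg C


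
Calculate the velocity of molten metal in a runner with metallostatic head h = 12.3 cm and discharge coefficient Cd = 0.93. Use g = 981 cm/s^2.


Formula: v = Cd * sqrt(2 * g * h)  (Torricelli with discharge coefficient)
2*g*h = 2 * 981 * 12.3 = 24132.6 cm^2/s^2
sqrt(24132.6) = 155.34671 cm/s
v = 0.93 * 155.34671 = 144.4724 cm/s

144.4724 cm/s


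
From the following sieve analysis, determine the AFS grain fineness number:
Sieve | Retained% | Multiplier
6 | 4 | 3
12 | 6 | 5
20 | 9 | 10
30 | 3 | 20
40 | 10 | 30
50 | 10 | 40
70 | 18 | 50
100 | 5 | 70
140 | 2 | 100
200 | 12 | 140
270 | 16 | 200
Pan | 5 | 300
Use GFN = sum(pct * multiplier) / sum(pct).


Formula: GFN = sum(pct * multiplier) / sum(pct)
sum(pct * multiplier) = 8722
sum(pct) = 100
GFN = 8722 / 100 = 87.22

Final answer: 87.22


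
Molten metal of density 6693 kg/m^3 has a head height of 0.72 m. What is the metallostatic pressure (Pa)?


Formula: P = rho * g * h
rho * g = 6693 * 9.81 = 65658.33 N/m^3
P = 65658.33 * 0.72 = 47273.9976 Pa

Final answer: 47273.9976 Pa


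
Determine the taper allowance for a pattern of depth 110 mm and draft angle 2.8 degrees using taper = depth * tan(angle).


Formula: taper = depth * tan(draft_angle)
tan(2.8 deg) = 0.0489082
taper = 110 mm * 0.0489082 = 5.3799 mm


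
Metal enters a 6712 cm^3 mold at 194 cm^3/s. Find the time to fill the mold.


Formula: t_fill = V_mold / Q_flow
t = 6712 cm^3 / 194 cm^3/s = 34.5979 s

Answer: 34.5979 s


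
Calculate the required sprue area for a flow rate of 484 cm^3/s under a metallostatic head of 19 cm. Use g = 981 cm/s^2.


Formula: v = sqrt(2*g*h), A = Q/v
Velocity: v = sqrt(2 * 981 * 19) = sqrt(37278) = 193.0751 cm/s
Sprue area: A = Q / v = 484 / 193.0751 = 2.5068 cm^2

Final answer: 2.5068 cm^2


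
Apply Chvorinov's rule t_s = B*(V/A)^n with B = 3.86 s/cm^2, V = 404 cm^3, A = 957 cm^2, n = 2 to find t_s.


Formula: t_s = B * (V/A)^n  (Chvorinov's rule, n=2)
Modulus M = V/A = 404/957 = 0.422153 cm
M^2 = 0.422153^2 = 0.178213 cm^2
t_s = 3.86 * 0.178213 = 0.6879 s

0.6879 s


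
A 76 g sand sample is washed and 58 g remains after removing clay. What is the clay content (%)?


Formula: Clay% = (W_total - W_washed) / W_total * 100
Clay mass = 76 - 58 = 18 g
Clay% = 18 / 76 * 100 = 23.6842%

Answer: 23.6842%


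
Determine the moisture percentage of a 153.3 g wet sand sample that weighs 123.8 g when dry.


Formula: MC = (W_wet - W_dry) / W_wet * 100
Water mass = 153.3 - 123.8 = 29.5 g
MC = 29.5 / 153.3 * 100 = 19.2433%

Final answer: 19.2433%


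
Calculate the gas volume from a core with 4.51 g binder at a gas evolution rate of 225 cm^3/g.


Formula: V_gas = W_binder * gas_evolution_rate
V = 4.51 g * 225 cm^3/g = 1014.7500 cm^3

Answer: 1014.7500 cm^3


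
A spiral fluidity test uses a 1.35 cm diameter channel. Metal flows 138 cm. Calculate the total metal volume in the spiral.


Formula: V = pi * (d/2)^2 * L  (cylinder volume)
Radius = 1.35/2 = 0.675 cm
V = pi * 0.675^2 * 138 = 197.5316 cm^3


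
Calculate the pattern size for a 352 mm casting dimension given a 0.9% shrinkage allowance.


Formula: L_pattern = L_casting * (1 + shrinkage_rate/100)
Shrinkage factor = 1 + 0.9/100 = 1.009
L_pattern = 352 mm * 1.009 = 355.1680 mm


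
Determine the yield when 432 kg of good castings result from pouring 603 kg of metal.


Formula: Casting Yield = (W_good / W_total) * 100
Yield = (432 kg / 603 kg) * 100 = 71.6418%

71.6418%


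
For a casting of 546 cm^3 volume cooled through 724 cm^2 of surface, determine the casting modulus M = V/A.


Formula: Casting Modulus M = V / A
M = 546 cm^3 / 724 cm^2 = 0.7541 cm


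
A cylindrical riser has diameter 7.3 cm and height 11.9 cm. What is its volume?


Formula: V = pi * (D/2)^2 * H  (cylinder volume)
Radius = D/2 = 7.3/2 = 3.65 cm
V = pi * 3.65^2 * 11.9 = 498.0610 cm^3
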